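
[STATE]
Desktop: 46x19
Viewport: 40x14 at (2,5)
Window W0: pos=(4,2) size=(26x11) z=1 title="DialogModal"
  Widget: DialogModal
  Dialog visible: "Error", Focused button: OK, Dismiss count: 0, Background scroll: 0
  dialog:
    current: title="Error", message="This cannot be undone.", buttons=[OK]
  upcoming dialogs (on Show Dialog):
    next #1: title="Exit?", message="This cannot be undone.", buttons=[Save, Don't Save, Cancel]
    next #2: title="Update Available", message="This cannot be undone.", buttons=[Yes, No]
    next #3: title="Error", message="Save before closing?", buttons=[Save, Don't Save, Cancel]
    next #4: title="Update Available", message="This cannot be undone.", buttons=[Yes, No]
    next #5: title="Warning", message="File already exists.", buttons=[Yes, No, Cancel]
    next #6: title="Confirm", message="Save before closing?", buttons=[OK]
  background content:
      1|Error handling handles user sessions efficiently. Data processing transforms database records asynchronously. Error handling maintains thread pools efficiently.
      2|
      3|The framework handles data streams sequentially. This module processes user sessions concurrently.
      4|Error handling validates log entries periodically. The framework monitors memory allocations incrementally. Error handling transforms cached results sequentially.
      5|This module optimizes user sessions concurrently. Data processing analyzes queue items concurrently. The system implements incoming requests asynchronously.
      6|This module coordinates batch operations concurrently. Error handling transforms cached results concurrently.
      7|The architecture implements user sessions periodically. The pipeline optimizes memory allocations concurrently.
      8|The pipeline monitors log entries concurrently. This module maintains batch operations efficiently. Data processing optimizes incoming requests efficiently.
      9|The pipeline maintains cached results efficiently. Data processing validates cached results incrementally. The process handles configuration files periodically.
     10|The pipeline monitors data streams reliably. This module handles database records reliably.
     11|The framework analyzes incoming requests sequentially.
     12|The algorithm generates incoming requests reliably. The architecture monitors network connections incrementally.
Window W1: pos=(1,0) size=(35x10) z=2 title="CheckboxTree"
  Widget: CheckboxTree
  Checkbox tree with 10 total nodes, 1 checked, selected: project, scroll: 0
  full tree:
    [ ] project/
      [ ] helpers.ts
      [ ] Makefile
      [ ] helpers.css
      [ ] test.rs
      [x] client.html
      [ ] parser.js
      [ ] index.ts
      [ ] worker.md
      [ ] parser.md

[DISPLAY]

   [ ] Makefile                  ┃      
   [ ] helpers.css               ┃      
   [ ] test.rs                   ┃      
   [x] client.html               ┃      
━━━━━━━━━━━━━━━━━━━━━━━━━━━━━━━━━┛      
  ┃Th└──────────────────┘s ┃            
  ┃The architecture impleme┃            
  ┗━━━━━━━━━━━━━━━━━━━━━━━━┛            
                                        
                                        
                                        
                                        
                                        
                                        


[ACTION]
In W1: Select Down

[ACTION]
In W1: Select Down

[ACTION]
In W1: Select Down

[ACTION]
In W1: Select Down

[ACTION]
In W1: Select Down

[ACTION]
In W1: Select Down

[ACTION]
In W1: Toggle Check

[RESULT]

   [ ] helpers.css               ┃      
   [ ] test.rs                   ┃      
   [x] client.html               ┃      
>  [x] parser.js                 ┃      
━━━━━━━━━━━━━━━━━━━━━━━━━━━━━━━━━┛      
  ┃Th└──────────────────┘s ┃            
  ┃The architecture impleme┃            
  ┗━━━━━━━━━━━━━━━━━━━━━━━━┛            
                                        
                                        
                                        
                                        
                                        
                                        


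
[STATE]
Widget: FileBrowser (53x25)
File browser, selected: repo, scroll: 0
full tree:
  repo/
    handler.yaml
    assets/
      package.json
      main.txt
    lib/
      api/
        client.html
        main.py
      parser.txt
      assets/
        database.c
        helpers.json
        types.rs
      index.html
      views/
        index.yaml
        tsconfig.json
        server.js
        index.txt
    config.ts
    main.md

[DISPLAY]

> [-] repo/                                          
    handler.yaml                                     
    [+] assets/                                      
    [+] lib/                                         
    config.ts                                        
    main.md                                          
                                                     
                                                     
                                                     
                                                     
                                                     
                                                     
                                                     
                                                     
                                                     
                                                     
                                                     
                                                     
                                                     
                                                     
                                                     
                                                     
                                                     
                                                     
                                                     


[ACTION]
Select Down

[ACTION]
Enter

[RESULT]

  [-] repo/                                          
  > handler.yaml                                     
    [+] assets/                                      
    [+] lib/                                         
    config.ts                                        
    main.md                                          
                                                     
                                                     
                                                     
                                                     
                                                     
                                                     
                                                     
                                                     
                                                     
                                                     
                                                     
                                                     
                                                     
                                                     
                                                     
                                                     
                                                     
                                                     
                                                     


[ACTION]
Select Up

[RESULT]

> [-] repo/                                          
    handler.yaml                                     
    [+] assets/                                      
    [+] lib/                                         
    config.ts                                        
    main.md                                          
                                                     
                                                     
                                                     
                                                     
                                                     
                                                     
                                                     
                                                     
                                                     
                                                     
                                                     
                                                     
                                                     
                                                     
                                                     
                                                     
                                                     
                                                     
                                                     


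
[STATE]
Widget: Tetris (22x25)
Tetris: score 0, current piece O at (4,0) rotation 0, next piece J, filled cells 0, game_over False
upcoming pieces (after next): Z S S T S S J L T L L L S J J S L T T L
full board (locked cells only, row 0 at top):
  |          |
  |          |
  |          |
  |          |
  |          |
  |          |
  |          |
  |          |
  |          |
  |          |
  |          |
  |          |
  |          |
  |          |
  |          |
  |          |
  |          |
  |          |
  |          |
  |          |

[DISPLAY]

    ▓▓    │Next:      
    ▓▓    │█          
          │███        
          │           
          │           
          │           
          │Score:     
          │0          
          │           
          │           
          │           
          │           
          │           
          │           
          │           
          │           
          │           
          │           
          │           
          │           
          │           
          │           
          │           
          │           
          │           


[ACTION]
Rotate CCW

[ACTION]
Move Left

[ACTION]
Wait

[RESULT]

          │Next:      
   ▓▓     │█          
   ▓▓     │███        
          │           
          │           
          │           
          │Score:     
          │0          
          │           
          │           
          │           
          │           
          │           
          │           
          │           
          │           
          │           
          │           
          │           
          │           
          │           
          │           
          │           
          │           
          │           


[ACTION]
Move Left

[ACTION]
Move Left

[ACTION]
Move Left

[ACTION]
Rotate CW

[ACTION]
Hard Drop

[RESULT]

   █      │Next:      
   ███    │▓▓         
          │ ▓▓        
          │           
          │           
          │           
          │Score:     
          │0          
          │           
          │           
          │           
          │           
          │           
          │           
          │           
          │           
          │           
          │           
▓▓        │           
▓▓        │           
          │           
          │           
          │           
          │           
          │           


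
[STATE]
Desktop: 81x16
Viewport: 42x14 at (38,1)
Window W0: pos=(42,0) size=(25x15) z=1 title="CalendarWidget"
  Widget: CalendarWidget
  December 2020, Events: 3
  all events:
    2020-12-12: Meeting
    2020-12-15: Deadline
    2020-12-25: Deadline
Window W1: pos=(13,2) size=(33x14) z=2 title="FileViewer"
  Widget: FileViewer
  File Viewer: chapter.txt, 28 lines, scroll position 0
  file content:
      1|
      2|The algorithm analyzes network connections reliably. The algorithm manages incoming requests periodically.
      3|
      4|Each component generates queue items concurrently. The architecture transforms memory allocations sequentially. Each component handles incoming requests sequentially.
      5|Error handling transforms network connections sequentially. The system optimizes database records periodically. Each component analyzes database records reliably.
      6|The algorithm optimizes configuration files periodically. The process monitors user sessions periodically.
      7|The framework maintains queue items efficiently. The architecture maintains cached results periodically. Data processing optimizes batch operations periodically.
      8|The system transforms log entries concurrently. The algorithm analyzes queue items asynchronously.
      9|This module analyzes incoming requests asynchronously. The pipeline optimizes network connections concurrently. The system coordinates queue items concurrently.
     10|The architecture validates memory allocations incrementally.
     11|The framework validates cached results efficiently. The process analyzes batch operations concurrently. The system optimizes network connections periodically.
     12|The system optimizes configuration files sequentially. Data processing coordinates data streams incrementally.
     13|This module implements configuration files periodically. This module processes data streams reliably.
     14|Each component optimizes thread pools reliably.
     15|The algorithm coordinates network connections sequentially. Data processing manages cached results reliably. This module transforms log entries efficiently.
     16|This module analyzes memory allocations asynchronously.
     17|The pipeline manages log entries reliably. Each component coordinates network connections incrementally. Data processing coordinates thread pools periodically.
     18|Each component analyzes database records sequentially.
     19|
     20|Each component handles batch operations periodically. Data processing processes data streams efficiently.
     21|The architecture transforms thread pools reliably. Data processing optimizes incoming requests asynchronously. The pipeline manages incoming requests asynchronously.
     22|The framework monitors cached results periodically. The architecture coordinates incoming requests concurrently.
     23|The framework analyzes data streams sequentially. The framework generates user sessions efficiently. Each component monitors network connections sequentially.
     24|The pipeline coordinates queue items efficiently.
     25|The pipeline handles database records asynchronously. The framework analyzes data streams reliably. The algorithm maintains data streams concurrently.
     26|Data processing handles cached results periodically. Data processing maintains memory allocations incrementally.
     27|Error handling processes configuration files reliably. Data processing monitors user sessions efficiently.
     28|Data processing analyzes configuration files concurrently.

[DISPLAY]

    ┃ CalendarWidget        ┃             
━━━━━━━┓────────────────────┨             
       ┃  December 2020     ┃             
───────┨Tu We Th Fr Sa Su   ┃             
      ▲┃ 1  2  3  4  5  6   ┃             
etwork█┃ 8  9 10 11 12* 13  ┃             
      ░┃15* 16 17 18 19 20  ┃             
 queue░┃22 23 24 25* 26 27  ┃             
s netw░┃29 30 31            ┃             
config░┃                    ┃             
queue ░┃                    ┃             
g entr░┃                    ┃             
oming ░┃                    ┃             
es mem▼┃━━━━━━━━━━━━━━━━━━━━┛             


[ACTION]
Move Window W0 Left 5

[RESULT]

 CalendarWidget        ┃                  
━━━━━━━┓───────────────┨                  
       ┃ember 2020     ┃                  
───────┨ Th Fr Sa Su   ┃                  
      ▲┃  3  4  5  6   ┃                  
etwork█┃ 10 11 12* 13  ┃                  
      ░┃6 17 18 19 20  ┃                  
 queue░┃ 24 25* 26 27  ┃                  
s netw░┃ 31            ┃                  
config░┃               ┃                  
queue ░┃               ┃                  
g entr░┃               ┃                  
oming ░┃               ┃                  
es mem▼┃━━━━━━━━━━━━━━━┛                  


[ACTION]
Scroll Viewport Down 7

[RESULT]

━━━━━━━┓───────────────┨                  
       ┃ember 2020     ┃                  
───────┨ Th Fr Sa Su   ┃                  
      ▲┃  3  4  5  6   ┃                  
etwork█┃ 10 11 12* 13  ┃                  
      ░┃6 17 18 19 20  ┃                  
 queue░┃ 24 25* 26 27  ┃                  
s netw░┃ 31            ┃                  
config░┃               ┃                  
queue ░┃               ┃                  
g entr░┃               ┃                  
oming ░┃               ┃                  
es mem▼┃━━━━━━━━━━━━━━━┛                  
━━━━━━━┛                                  


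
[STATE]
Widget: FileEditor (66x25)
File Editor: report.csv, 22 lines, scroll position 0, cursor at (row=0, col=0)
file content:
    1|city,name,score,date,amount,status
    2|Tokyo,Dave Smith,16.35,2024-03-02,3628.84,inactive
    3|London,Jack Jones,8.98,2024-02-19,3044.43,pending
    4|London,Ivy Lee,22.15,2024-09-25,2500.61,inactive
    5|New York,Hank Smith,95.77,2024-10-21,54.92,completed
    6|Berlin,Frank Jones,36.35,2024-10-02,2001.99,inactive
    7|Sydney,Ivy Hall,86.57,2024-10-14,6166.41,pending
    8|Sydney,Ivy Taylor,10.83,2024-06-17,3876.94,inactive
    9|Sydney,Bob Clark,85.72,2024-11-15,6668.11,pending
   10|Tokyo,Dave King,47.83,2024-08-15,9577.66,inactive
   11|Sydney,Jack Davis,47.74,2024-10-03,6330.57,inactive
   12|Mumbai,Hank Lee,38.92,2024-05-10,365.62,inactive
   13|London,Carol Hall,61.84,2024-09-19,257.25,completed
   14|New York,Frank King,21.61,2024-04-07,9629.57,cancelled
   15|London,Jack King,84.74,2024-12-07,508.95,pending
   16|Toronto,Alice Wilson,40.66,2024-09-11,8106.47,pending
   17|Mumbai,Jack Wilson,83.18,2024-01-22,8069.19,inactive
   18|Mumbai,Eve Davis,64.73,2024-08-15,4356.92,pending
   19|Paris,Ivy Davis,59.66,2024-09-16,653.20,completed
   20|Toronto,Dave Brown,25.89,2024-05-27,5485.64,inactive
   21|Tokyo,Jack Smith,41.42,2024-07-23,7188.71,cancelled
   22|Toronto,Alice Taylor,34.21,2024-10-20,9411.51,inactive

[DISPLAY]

█ity,name,score,date,amount,status                               ▲
Tokyo,Dave Smith,16.35,2024-03-02,3628.84,inactive               █
London,Jack Jones,8.98,2024-02-19,3044.43,pending                ░
London,Ivy Lee,22.15,2024-09-25,2500.61,inactive                 ░
New York,Hank Smith,95.77,2024-10-21,54.92,completed             ░
Berlin,Frank Jones,36.35,2024-10-02,2001.99,inactive             ░
Sydney,Ivy Hall,86.57,2024-10-14,6166.41,pending                 ░
Sydney,Ivy Taylor,10.83,2024-06-17,3876.94,inactive              ░
Sydney,Bob Clark,85.72,2024-11-15,6668.11,pending                ░
Tokyo,Dave King,47.83,2024-08-15,9577.66,inactive                ░
Sydney,Jack Davis,47.74,2024-10-03,6330.57,inactive              ░
Mumbai,Hank Lee,38.92,2024-05-10,365.62,inactive                 ░
London,Carol Hall,61.84,2024-09-19,257.25,completed              ░
New York,Frank King,21.61,2024-04-07,9629.57,cancelled           ░
London,Jack King,84.74,2024-12-07,508.95,pending                 ░
Toronto,Alice Wilson,40.66,2024-09-11,8106.47,pending            ░
Mumbai,Jack Wilson,83.18,2024-01-22,8069.19,inactive             ░
Mumbai,Eve Davis,64.73,2024-08-15,4356.92,pending                ░
Paris,Ivy Davis,59.66,2024-09-16,653.20,completed                ░
Toronto,Dave Brown,25.89,2024-05-27,5485.64,inactive             ░
Tokyo,Jack Smith,41.42,2024-07-23,7188.71,cancelled              ░
Toronto,Alice Taylor,34.21,2024-10-20,9411.51,inactive           ░
                                                                 ░
                                                                 ░
                                                                 ▼


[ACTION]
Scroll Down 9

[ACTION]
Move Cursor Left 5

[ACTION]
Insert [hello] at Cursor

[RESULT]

hello█ity,name,score,date,amount,status                          ▲
Tokyo,Dave Smith,16.35,2024-03-02,3628.84,inactive               █
London,Jack Jones,8.98,2024-02-19,3044.43,pending                ░
London,Ivy Lee,22.15,2024-09-25,2500.61,inactive                 ░
New York,Hank Smith,95.77,2024-10-21,54.92,completed             ░
Berlin,Frank Jones,36.35,2024-10-02,2001.99,inactive             ░
Sydney,Ivy Hall,86.57,2024-10-14,6166.41,pending                 ░
Sydney,Ivy Taylor,10.83,2024-06-17,3876.94,inactive              ░
Sydney,Bob Clark,85.72,2024-11-15,6668.11,pending                ░
Tokyo,Dave King,47.83,2024-08-15,9577.66,inactive                ░
Sydney,Jack Davis,47.74,2024-10-03,6330.57,inactive              ░
Mumbai,Hank Lee,38.92,2024-05-10,365.62,inactive                 ░
London,Carol Hall,61.84,2024-09-19,257.25,completed              ░
New York,Frank King,21.61,2024-04-07,9629.57,cancelled           ░
London,Jack King,84.74,2024-12-07,508.95,pending                 ░
Toronto,Alice Wilson,40.66,2024-09-11,8106.47,pending            ░
Mumbai,Jack Wilson,83.18,2024-01-22,8069.19,inactive             ░
Mumbai,Eve Davis,64.73,2024-08-15,4356.92,pending                ░
Paris,Ivy Davis,59.66,2024-09-16,653.20,completed                ░
Toronto,Dave Brown,25.89,2024-05-27,5485.64,inactive             ░
Tokyo,Jack Smith,41.42,2024-07-23,7188.71,cancelled              ░
Toronto,Alice Taylor,34.21,2024-10-20,9411.51,inactive           ░
                                                                 ░
                                                                 ░
                                                                 ▼


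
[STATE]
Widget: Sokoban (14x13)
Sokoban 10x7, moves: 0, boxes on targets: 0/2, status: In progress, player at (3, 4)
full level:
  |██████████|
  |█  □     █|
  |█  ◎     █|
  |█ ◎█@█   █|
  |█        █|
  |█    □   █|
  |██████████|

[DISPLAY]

██████████    
█  □     █    
█  ◎     █    
█ ◎█@█   █    
█        █    
█    □   █    
██████████    
Moves: 0  0/2 
              
              
              
              
              


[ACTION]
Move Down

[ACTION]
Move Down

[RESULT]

██████████    
█  □     █    
█  ◎     █    
█ ◎█ █   █    
█        █    
█   @□   █    
██████████    
Moves: 2  0/2 
              
              
              
              
              


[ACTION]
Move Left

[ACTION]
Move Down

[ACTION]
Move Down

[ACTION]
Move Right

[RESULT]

██████████    
█  □     █    
█  ◎     █    
█ ◎█ █   █    
█        █    
█   @□   █    
██████████    
Moves: 4  0/2 
              
              
              
              
              


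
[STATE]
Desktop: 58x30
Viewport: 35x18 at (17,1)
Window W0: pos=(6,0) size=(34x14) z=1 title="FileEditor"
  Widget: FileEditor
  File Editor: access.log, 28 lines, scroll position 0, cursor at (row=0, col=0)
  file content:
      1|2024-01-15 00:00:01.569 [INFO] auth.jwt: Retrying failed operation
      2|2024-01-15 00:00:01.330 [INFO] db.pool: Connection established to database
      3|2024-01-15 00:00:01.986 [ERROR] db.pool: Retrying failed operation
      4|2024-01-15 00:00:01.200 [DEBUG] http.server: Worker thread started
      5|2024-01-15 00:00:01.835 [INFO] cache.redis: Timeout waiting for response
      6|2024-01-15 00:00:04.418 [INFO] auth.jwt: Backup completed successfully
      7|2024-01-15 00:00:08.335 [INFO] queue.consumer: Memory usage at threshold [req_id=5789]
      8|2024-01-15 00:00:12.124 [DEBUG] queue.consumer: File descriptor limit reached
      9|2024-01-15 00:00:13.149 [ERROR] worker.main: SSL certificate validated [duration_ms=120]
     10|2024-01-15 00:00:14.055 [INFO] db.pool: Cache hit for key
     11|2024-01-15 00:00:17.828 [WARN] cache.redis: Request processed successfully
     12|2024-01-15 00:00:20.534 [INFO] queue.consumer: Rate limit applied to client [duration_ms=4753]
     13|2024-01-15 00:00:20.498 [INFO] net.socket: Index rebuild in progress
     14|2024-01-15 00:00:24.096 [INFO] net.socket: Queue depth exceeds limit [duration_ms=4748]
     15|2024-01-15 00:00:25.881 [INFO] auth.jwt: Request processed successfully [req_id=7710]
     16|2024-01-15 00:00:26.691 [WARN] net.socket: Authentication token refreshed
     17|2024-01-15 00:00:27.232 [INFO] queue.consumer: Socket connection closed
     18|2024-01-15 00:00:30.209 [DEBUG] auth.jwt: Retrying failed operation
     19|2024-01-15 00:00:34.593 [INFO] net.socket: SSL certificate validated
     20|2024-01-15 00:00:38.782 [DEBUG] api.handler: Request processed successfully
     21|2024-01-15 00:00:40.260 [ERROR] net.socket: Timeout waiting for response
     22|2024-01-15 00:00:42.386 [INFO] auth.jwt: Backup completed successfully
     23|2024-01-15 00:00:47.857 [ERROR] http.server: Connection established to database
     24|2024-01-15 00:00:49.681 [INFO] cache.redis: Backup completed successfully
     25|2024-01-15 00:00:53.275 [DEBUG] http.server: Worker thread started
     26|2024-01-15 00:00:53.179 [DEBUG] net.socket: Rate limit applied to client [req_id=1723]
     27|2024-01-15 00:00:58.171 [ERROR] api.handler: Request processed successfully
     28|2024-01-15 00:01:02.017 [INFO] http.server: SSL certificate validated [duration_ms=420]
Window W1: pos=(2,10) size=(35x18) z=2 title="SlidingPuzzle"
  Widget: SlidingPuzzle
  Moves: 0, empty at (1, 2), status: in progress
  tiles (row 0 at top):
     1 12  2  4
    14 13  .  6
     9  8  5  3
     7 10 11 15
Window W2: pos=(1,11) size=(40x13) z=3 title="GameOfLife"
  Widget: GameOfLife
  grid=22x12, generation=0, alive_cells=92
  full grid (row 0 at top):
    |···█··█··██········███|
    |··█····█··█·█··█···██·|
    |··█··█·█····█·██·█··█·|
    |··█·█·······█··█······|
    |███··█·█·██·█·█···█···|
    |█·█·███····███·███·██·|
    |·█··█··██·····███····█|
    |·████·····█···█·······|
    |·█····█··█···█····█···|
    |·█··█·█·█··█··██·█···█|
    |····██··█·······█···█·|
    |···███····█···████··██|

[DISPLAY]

r                     ┃            
──────────────────────┨            
 00:00:01.569 [INFO] ▲┃            
 00:00:01.330 [INFO] █┃            
 00:00:01.986 [ERROR]░┃            
 00:00:01.200 [DEBUG]░┃            
 00:00:01.835 [INFO] ░┃            
 00:00:04.418 [INFO] ░┃            
 00:00:08.335 [INFO] ░┃            
━━━━━━━━━━━━━━━━━━━┓]░┃            
━━━━━━━━━━━━━━━━━━━━━━━┓           
                       ┃           
───────────────────────┨           
                       ┃           
█·█··█·                ┃           
█······                ┃           
···█···                ┃           
███·██·                ┃           


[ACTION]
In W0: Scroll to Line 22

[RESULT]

r                     ┃            
──────────────────────┨            
 00:00:34.593 [INFO] ▲┃            
 00:00:38.782 [DEBUG]░┃            
 00:00:40.260 [ERROR]░┃            
 00:00:42.386 [INFO] ░┃            
 00:00:47.857 [ERROR]░┃            
 00:00:49.681 [INFO] ░┃            
 00:00:53.275 [DEBUG]░┃            
━━━━━━━━━━━━━━━━━━━┓]░┃            
━━━━━━━━━━━━━━━━━━━━━━━┓           
                       ┃           
───────────────────────┨           
                       ┃           
█·█··█·                ┃           
█······                ┃           
···█···                ┃           
███·██·                ┃           


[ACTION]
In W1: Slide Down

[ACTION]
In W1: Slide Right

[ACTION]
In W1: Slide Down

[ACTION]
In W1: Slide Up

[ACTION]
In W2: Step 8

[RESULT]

r                     ┃            
──────────────────────┨            
 00:00:34.593 [INFO] ▲┃            
 00:00:38.782 [DEBUG]░┃            
 00:00:40.260 [ERROR]░┃            
 00:00:42.386 [INFO] ░┃            
 00:00:47.857 [ERROR]░┃            
 00:00:49.681 [INFO] ░┃            
 00:00:53.275 [DEBUG]░┃            
━━━━━━━━━━━━━━━━━━━┓]░┃            
━━━━━━━━━━━━━━━━━━━━━━━┓           
                       ┃           
───────────────────────┨           
                       ┃           
█····█·                ┃           
·······                ┃           
█····█·                ┃           
·██···█                ┃           


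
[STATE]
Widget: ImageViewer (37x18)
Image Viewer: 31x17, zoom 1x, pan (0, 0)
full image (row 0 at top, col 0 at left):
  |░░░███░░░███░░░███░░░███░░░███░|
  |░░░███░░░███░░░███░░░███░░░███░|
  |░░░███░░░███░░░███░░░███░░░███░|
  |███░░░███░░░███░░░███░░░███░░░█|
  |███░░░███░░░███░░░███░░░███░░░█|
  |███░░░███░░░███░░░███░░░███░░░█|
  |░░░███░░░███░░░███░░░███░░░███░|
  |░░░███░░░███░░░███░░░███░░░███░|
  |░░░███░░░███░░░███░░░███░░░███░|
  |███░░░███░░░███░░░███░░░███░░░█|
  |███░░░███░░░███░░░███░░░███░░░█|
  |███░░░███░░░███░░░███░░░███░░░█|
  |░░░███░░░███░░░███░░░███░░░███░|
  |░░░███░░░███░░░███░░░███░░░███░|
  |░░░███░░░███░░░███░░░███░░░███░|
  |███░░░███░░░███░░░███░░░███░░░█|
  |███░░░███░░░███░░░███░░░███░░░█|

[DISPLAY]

░░░███░░░███░░░███░░░███░░░███░      
░░░███░░░███░░░███░░░███░░░███░      
░░░███░░░███░░░███░░░███░░░███░      
███░░░███░░░███░░░███░░░███░░░█      
███░░░███░░░███░░░███░░░███░░░█      
███░░░███░░░███░░░███░░░███░░░█      
░░░███░░░███░░░███░░░███░░░███░      
░░░███░░░███░░░███░░░███░░░███░      
░░░███░░░███░░░███░░░███░░░███░      
███░░░███░░░███░░░███░░░███░░░█      
███░░░███░░░███░░░███░░░███░░░█      
███░░░███░░░███░░░███░░░███░░░█      
░░░███░░░███░░░███░░░███░░░███░      
░░░███░░░███░░░███░░░███░░░███░      
░░░███░░░███░░░███░░░███░░░███░      
███░░░███░░░███░░░███░░░███░░░█      
███░░░███░░░███░░░███░░░███░░░█      
                                     


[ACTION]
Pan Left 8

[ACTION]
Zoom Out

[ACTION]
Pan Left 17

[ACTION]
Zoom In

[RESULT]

░░░░░░██████░░░░░░██████░░░░░░██████░
░░░░░░██████░░░░░░██████░░░░░░██████░
░░░░░░██████░░░░░░██████░░░░░░██████░
░░░░░░██████░░░░░░██████░░░░░░██████░
░░░░░░██████░░░░░░██████░░░░░░██████░
░░░░░░██████░░░░░░██████░░░░░░██████░
██████░░░░░░██████░░░░░░██████░░░░░░█
██████░░░░░░██████░░░░░░██████░░░░░░█
██████░░░░░░██████░░░░░░██████░░░░░░█
██████░░░░░░██████░░░░░░██████░░░░░░█
██████░░░░░░██████░░░░░░██████░░░░░░█
██████░░░░░░██████░░░░░░██████░░░░░░█
░░░░░░██████░░░░░░██████░░░░░░██████░
░░░░░░██████░░░░░░██████░░░░░░██████░
░░░░░░██████░░░░░░██████░░░░░░██████░
░░░░░░██████░░░░░░██████░░░░░░██████░
░░░░░░██████░░░░░░██████░░░░░░██████░
░░░░░░██████░░░░░░██████░░░░░░██████░


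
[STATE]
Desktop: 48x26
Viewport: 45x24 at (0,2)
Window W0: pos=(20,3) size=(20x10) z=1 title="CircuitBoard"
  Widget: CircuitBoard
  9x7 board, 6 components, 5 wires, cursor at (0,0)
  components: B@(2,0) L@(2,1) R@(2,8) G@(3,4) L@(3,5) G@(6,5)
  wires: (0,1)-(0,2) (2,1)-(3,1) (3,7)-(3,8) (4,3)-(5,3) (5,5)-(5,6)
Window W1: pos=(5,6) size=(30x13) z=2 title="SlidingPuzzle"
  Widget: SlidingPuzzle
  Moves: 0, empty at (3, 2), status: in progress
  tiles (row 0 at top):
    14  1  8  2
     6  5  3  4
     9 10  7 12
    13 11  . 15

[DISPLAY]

                                             
                    ┏━━━━━━━━━━━━━━━━━━┓     
                    ┃ CircuitBoard     ┃     
                    ┠──────────────────┨     
     ┏━━━━━━━━━━━━━━━━━━━━━━━━━━━━┓ 6 7┃     
     ┃ SlidingPuzzle              ┃    ┃     
     ┠────────────────────────────┨    ┃     
     ┃┌────┬────┬────┬────┐       ┃    ┃     
     ┃│ 14 │  1 │  8 │  2 │       ┃    ┃     
     ┃├────┼────┼────┼────┤       ┃    ┃     
     ┃│  6 │  5 │  3 │  4 │       ┃━━━━┛     
     ┃├────┼────┼────┼────┤       ┃          
     ┃│  9 │ 10 │  7 │ 12 │       ┃          
     ┃├────┼────┼────┼────┤       ┃          
     ┃│ 13 │ 11 │    │ 15 │       ┃          
     ┃└────┴────┴────┴────┘       ┃          
     ┗━━━━━━━━━━━━━━━━━━━━━━━━━━━━┛          
                                             
                                             
                                             
                                             
                                             
                                             
                                             


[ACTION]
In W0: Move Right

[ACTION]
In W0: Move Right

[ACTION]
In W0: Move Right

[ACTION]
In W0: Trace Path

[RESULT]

                                             
                    ┏━━━━━━━━━━━━━━━━━━┓     
                    ┃ CircuitBoard     ┃     
                    ┠──────────────────┨     
     ┏━━━━━━━━━━━━━━━━━━━━━━━━━━━━┓ 6 7┃     
     ┃ SlidingPuzzle              ┃ [.]┃     
     ┠────────────────────────────┨    ┃     
     ┃┌────┬────┬────┬────┐       ┃    ┃     
     ┃│ 14 │  1 │  8 │  2 │       ┃    ┃     
     ┃├────┼────┼────┼────┤       ┃    ┃     
     ┃│  6 │  5 │  3 │  4 │       ┃━━━━┛     
     ┃├────┼────┼────┼────┤       ┃          
     ┃│  9 │ 10 │  7 │ 12 │       ┃          
     ┃├────┼────┼────┼────┤       ┃          
     ┃│ 13 │ 11 │    │ 15 │       ┃          
     ┃└────┴────┴────┴────┘       ┃          
     ┗━━━━━━━━━━━━━━━━━━━━━━━━━━━━┛          
                                             
                                             
                                             
                                             
                                             
                                             
                                             


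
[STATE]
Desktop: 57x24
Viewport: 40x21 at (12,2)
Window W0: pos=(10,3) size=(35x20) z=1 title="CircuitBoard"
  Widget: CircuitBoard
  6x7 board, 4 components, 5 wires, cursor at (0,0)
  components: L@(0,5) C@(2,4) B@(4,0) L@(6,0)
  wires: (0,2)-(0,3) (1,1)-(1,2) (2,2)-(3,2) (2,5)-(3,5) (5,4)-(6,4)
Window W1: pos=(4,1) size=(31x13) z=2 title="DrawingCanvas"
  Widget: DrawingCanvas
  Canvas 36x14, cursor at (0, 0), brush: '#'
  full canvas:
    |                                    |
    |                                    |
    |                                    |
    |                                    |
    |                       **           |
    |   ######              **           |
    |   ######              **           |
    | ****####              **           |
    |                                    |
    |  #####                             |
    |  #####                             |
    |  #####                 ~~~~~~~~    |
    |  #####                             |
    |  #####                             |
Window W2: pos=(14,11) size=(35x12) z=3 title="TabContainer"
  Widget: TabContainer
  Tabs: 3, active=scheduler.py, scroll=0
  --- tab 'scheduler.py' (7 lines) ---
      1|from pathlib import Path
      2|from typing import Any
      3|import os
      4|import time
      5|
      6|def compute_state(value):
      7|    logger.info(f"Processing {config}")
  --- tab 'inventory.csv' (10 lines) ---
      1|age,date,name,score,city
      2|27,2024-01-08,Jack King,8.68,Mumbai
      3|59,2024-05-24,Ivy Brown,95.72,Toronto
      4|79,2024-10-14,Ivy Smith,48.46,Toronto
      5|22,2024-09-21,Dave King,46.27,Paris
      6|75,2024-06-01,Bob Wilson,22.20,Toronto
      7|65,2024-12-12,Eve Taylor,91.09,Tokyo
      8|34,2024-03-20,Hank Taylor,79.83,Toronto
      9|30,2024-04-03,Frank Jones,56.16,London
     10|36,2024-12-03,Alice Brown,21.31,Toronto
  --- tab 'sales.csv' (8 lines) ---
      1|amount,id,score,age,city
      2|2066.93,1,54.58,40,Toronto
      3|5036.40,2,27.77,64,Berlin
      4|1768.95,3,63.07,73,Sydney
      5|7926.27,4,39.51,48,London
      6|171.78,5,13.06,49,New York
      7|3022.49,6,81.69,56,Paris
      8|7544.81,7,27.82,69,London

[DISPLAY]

gCanvas               ┃                 
──────────────────────┨━━━━━━━━━┓       
                      ┃         ┃       
                      ┃─────────┨       
                      ┃         ┃       
                      ┃L        ┃       
                **    ┃         ┃       
##              **    ┃         ┃       
##              **    ┃         ┃       
##┏━━━━━━━━━━━━━━━━━━━━━━━━━━━━━━━━━┓   
  ┃ TabContainer                    ┃   
━━┠─────────────────────────────────┨   
  ┃[scheduler.py]│ inventory.csv │ s┃   
  ┃─────────────────────────────────┃   
  ┃from pathlib import Path         ┃   
  ┃from typing import Any           ┃   
  ┃import os                        ┃   
  ┃import time                      ┃   
ur┃                                 ┃   
  ┃def compute_state(value):        ┃   
━━┗━━━━━━━━━━━━━━━━━━━━━━━━━━━━━━━━━┛   


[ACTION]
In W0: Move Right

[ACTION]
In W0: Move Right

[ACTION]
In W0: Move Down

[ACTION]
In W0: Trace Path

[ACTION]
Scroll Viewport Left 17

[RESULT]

    ┃ DrawingCanvas               ┃     
    ┠─────────────────────────────┨━━━━━
    ┃+                            ┃     
    ┃                             ┃─────
    ┃                             ┃     
    ┃                             ┃L    
    ┃                       **    ┃     
    ┃   ######              **    ┃     
    ┃   ######              **    ┃     
    ┃ ****####┏━━━━━━━━━━━━━━━━━━━━━━━━━
    ┃         ┃ TabContainer            
    ┗━━━━━━━━━┠─────────────────────────
          ┃   ┃[scheduler.py]│ inventory
          ┃4  ┃─────────────────────────
          ┃   ┃from pathlib import Path 
          ┃5  ┃from typing import Any   
          ┃   ┃import os                
          ┃6  ┃import time              
          ┃Cur┃                         
          ┃   ┃def compute_state(value):
          ┗━━━┗━━━━━━━━━━━━━━━━━━━━━━━━━
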